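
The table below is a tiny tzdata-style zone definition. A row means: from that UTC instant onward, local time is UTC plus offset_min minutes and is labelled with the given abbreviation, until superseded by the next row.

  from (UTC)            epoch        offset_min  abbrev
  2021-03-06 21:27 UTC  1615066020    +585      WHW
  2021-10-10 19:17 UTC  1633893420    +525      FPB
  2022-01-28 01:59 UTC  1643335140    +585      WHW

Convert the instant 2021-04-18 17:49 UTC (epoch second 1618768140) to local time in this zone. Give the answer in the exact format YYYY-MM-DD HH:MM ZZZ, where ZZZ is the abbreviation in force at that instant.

2021-04-19 03:34 WHW

Query: 2021-04-18 17:49 UTC
Rule 1/3 (WHW, +09:45): 2021-03-06 21:27 UTC ≤ query < 2021-10-10 19:17 UTC
17·60 + 49 + 585 = 1654 min
1654 = 1·1440 + 214; 214 = 3·60 + 34 → 03:34, 2021-04-18 + 1 day = 2021-04-19
→ 2021-04-19 03:34 WHW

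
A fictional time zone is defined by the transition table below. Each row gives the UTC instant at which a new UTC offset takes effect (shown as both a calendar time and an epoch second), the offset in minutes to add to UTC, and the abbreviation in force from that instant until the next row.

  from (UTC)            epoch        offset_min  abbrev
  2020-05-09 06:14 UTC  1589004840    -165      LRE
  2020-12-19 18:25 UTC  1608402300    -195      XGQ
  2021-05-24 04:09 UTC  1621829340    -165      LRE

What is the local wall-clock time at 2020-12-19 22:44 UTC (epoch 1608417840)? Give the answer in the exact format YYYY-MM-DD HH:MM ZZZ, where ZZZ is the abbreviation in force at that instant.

2020-12-19 19:29 XGQ

Query: 2020-12-19 22:44 UTC
Rule 2/3 (XGQ, -03:15): 2020-12-19 18:25 UTC ≤ query < 2021-05-24 04:09 UTC
22·60 + 44 - 195 = 1169 min
1169 = 0·1440 + 1169; 1169 = 19·60 + 29 → 19:29, same day
→ 2020-12-19 19:29 XGQ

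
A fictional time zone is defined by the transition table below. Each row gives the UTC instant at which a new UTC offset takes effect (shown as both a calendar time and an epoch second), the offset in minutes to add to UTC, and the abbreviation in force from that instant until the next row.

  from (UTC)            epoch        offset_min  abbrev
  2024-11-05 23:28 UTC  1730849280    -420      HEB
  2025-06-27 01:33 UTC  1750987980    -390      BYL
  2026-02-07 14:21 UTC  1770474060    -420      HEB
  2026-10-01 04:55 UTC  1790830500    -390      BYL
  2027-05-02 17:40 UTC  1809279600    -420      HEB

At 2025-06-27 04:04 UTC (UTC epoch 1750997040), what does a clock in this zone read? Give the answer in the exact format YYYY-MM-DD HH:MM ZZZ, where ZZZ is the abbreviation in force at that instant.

2025-06-26 21:34 BYL

Query: 2025-06-27 04:04 UTC
Rule 2/5 (BYL, -06:30): 2025-06-27 01:33 UTC ≤ query < 2026-02-07 14:21 UTC
4·60 + 4 - 390 = -146 min
-146 = -1·1440 + 1294; 1294 = 21·60 + 34 → 21:34, 2025-06-27 - 1 day = 2025-06-26
→ 2025-06-26 21:34 BYL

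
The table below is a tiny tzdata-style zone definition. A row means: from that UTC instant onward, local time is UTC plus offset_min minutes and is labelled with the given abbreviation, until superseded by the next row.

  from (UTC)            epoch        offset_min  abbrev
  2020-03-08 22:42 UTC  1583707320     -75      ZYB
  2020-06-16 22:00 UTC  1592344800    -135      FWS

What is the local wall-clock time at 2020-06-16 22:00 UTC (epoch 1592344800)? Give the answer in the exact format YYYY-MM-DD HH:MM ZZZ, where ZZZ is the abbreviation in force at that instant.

Query: 2020-06-16 22:00 UTC
Rule 2/2 (FWS, -02:15): 2020-06-16 22:00 UTC ≤ query < +∞
22·60 + 0 - 135 = 1185 min
1185 = 0·1440 + 1185; 1185 = 19·60 + 45 → 19:45, same day
→ 2020-06-16 19:45 FWS

2020-06-16 19:45 FWS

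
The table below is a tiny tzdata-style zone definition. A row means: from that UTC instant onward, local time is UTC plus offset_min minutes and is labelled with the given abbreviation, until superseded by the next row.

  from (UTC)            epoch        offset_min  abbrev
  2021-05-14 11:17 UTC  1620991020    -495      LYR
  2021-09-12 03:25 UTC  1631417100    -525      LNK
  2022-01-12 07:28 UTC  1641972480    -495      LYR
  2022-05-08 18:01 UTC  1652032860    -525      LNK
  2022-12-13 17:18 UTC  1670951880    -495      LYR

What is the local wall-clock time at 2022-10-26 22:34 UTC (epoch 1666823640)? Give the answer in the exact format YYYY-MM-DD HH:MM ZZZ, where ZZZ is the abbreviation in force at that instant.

Query: 2022-10-26 22:34 UTC
Rule 4/5 (LNK, -08:45): 2022-05-08 18:01 UTC ≤ query < 2022-12-13 17:18 UTC
22·60 + 34 - 525 = 829 min
829 = 0·1440 + 829; 829 = 13·60 + 49 → 13:49, same day
→ 2022-10-26 13:49 LNK

2022-10-26 13:49 LNK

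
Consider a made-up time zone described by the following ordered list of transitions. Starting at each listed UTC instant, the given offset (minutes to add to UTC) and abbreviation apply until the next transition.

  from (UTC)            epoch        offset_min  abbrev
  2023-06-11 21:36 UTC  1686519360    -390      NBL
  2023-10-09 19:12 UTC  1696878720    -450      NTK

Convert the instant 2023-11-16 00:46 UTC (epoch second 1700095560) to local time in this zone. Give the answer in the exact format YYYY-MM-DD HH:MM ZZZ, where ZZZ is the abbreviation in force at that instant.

Query: 2023-11-16 00:46 UTC
Rule 2/2 (NTK, -07:30): 2023-10-09 19:12 UTC ≤ query < +∞
0·60 + 46 - 450 = -404 min
-404 = -1·1440 + 1036; 1036 = 17·60 + 16 → 17:16, 2023-11-16 - 1 day = 2023-11-15
→ 2023-11-15 17:16 NTK

2023-11-15 17:16 NTK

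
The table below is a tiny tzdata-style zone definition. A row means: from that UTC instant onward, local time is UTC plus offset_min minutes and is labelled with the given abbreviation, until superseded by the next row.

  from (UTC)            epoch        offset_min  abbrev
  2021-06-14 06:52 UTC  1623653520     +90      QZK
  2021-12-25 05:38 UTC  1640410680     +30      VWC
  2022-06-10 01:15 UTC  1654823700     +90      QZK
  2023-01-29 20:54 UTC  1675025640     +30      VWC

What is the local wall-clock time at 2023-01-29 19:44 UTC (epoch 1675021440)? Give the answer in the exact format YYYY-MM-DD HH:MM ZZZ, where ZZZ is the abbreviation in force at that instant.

2023-01-29 21:14 QZK

Query: 2023-01-29 19:44 UTC
Rule 3/4 (QZK, +01:30): 2022-06-10 01:15 UTC ≤ query < 2023-01-29 20:54 UTC
19·60 + 44 + 90 = 1274 min
1274 = 0·1440 + 1274; 1274 = 21·60 + 14 → 21:14, same day
→ 2023-01-29 21:14 QZK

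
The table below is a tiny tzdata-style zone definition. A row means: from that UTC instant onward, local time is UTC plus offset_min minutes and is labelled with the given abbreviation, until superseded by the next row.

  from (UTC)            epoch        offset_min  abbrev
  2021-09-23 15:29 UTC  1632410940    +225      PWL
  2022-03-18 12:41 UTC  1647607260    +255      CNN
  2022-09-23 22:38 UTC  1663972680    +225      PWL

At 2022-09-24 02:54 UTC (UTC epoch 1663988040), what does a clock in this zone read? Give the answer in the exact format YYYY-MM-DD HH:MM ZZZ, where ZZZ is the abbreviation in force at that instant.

Query: 2022-09-24 02:54 UTC
Rule 3/3 (PWL, +03:45): 2022-09-23 22:38 UTC ≤ query < +∞
2·60 + 54 + 225 = 399 min
399 = 0·1440 + 399; 399 = 6·60 + 39 → 06:39, same day
→ 2022-09-24 06:39 PWL

2022-09-24 06:39 PWL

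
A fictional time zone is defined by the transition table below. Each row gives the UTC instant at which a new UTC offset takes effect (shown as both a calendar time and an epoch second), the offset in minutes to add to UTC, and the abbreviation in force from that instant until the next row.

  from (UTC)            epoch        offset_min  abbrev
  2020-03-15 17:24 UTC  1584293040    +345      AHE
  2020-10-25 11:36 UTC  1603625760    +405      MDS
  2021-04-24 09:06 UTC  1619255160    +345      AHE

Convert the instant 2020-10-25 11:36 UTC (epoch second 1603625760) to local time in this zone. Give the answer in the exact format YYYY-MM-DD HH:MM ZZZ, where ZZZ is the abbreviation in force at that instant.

2020-10-25 18:21 MDS

Query: 2020-10-25 11:36 UTC
Rule 2/3 (MDS, +06:45): 2020-10-25 11:36 UTC ≤ query < 2021-04-24 09:06 UTC
11·60 + 36 + 405 = 1101 min
1101 = 0·1440 + 1101; 1101 = 18·60 + 21 → 18:21, same day
→ 2020-10-25 18:21 MDS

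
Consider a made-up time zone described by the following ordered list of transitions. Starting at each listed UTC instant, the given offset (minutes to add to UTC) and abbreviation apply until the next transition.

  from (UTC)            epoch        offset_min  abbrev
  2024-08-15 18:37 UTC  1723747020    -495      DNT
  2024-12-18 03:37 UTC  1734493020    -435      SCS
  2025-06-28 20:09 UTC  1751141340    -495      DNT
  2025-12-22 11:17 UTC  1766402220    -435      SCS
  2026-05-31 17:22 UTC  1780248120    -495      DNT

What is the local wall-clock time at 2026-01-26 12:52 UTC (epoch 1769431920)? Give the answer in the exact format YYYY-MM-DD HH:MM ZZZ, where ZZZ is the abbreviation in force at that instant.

2026-01-26 05:37 SCS

Query: 2026-01-26 12:52 UTC
Rule 4/5 (SCS, -07:15): 2025-12-22 11:17 UTC ≤ query < 2026-05-31 17:22 UTC
12·60 + 52 - 435 = 337 min
337 = 0·1440 + 337; 337 = 5·60 + 37 → 05:37, same day
→ 2026-01-26 05:37 SCS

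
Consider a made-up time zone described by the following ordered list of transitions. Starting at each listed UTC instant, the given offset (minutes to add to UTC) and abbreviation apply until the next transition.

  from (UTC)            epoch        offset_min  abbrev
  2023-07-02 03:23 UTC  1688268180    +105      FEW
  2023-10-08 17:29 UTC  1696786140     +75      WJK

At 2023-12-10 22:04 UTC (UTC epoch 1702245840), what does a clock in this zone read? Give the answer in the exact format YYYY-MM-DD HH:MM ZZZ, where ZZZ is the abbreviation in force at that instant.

2023-12-10 23:19 WJK

Query: 2023-12-10 22:04 UTC
Rule 2/2 (WJK, +01:15): 2023-10-08 17:29 UTC ≤ query < +∞
22·60 + 4 + 75 = 1399 min
1399 = 0·1440 + 1399; 1399 = 23·60 + 19 → 23:19, same day
→ 2023-12-10 23:19 WJK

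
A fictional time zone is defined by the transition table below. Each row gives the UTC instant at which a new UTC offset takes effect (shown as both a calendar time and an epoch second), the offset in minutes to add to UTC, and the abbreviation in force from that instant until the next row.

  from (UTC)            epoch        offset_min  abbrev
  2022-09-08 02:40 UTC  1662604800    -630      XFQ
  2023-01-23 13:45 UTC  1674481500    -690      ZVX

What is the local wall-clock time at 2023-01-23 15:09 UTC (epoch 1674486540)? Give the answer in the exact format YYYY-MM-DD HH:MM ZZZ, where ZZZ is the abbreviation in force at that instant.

Query: 2023-01-23 15:09 UTC
Rule 2/2 (ZVX, -11:30): 2023-01-23 13:45 UTC ≤ query < +∞
15·60 + 9 - 690 = 219 min
219 = 0·1440 + 219; 219 = 3·60 + 39 → 03:39, same day
→ 2023-01-23 03:39 ZVX

2023-01-23 03:39 ZVX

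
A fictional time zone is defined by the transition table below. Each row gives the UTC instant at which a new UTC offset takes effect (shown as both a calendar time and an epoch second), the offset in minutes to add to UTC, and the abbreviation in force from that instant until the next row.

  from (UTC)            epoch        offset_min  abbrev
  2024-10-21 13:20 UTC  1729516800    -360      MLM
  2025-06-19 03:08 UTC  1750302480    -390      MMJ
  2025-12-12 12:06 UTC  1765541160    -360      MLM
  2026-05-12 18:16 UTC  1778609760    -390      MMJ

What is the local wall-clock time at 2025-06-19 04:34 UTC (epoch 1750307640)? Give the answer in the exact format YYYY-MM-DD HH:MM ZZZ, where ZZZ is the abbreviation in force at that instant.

2025-06-18 22:04 MMJ

Query: 2025-06-19 04:34 UTC
Rule 2/4 (MMJ, -06:30): 2025-06-19 03:08 UTC ≤ query < 2025-12-12 12:06 UTC
4·60 + 34 - 390 = -116 min
-116 = -1·1440 + 1324; 1324 = 22·60 + 4 → 22:04, 2025-06-19 - 1 day = 2025-06-18
→ 2025-06-18 22:04 MMJ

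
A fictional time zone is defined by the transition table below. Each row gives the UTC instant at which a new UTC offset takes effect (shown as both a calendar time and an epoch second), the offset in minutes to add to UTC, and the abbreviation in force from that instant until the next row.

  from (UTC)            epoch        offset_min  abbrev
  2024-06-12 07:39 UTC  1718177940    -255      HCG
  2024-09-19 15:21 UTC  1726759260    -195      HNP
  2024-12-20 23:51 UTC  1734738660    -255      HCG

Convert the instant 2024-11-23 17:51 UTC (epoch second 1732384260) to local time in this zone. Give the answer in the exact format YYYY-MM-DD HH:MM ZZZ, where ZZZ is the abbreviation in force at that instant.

Query: 2024-11-23 17:51 UTC
Rule 2/3 (HNP, -03:15): 2024-09-19 15:21 UTC ≤ query < 2024-12-20 23:51 UTC
17·60 + 51 - 195 = 876 min
876 = 0·1440 + 876; 876 = 14·60 + 36 → 14:36, same day
→ 2024-11-23 14:36 HNP

2024-11-23 14:36 HNP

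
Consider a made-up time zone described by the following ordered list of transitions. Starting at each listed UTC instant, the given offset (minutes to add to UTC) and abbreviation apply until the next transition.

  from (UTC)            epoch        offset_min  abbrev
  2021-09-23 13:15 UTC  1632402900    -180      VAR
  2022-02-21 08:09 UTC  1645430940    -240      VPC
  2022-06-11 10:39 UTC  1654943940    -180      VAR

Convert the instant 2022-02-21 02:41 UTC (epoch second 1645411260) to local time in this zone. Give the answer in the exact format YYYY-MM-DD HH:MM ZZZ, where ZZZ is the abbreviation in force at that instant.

Query: 2022-02-21 02:41 UTC
Rule 1/3 (VAR, -03:00): 2021-09-23 13:15 UTC ≤ query < 2022-02-21 08:09 UTC
2·60 + 41 - 180 = -19 min
-19 = -1·1440 + 1421; 1421 = 23·60 + 41 → 23:41, 2022-02-21 - 1 day = 2022-02-20
→ 2022-02-20 23:41 VAR

2022-02-20 23:41 VAR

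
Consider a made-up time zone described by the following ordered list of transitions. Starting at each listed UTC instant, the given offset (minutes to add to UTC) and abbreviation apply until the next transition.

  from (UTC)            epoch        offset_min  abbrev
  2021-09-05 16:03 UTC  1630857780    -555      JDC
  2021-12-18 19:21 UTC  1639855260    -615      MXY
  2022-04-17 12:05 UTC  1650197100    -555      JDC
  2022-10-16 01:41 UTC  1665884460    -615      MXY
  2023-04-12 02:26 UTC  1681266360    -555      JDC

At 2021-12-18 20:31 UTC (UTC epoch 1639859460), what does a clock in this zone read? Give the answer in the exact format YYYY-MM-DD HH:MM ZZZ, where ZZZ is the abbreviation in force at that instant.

2021-12-18 10:16 MXY

Query: 2021-12-18 20:31 UTC
Rule 2/5 (MXY, -10:15): 2021-12-18 19:21 UTC ≤ query < 2022-04-17 12:05 UTC
20·60 + 31 - 615 = 616 min
616 = 0·1440 + 616; 616 = 10·60 + 16 → 10:16, same day
→ 2021-12-18 10:16 MXY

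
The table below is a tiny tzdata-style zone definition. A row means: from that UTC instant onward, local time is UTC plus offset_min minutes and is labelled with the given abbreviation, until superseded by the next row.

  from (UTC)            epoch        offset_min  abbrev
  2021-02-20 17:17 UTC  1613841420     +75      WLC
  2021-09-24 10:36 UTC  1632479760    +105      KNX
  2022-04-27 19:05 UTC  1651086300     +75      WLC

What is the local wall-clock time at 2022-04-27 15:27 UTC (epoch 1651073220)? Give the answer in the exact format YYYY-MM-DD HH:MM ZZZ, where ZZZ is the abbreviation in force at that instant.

2022-04-27 17:12 KNX

Query: 2022-04-27 15:27 UTC
Rule 2/3 (KNX, +01:45): 2021-09-24 10:36 UTC ≤ query < 2022-04-27 19:05 UTC
15·60 + 27 + 105 = 1032 min
1032 = 0·1440 + 1032; 1032 = 17·60 + 12 → 17:12, same day
→ 2022-04-27 17:12 KNX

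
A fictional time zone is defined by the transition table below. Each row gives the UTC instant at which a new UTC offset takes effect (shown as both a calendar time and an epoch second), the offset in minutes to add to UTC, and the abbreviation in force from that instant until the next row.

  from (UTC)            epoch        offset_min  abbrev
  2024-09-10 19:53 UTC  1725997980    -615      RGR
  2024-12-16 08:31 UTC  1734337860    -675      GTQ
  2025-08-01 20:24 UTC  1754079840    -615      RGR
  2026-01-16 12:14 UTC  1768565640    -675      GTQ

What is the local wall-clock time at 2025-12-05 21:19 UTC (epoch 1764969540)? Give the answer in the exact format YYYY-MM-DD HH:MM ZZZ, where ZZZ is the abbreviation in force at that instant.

Query: 2025-12-05 21:19 UTC
Rule 3/4 (RGR, -10:15): 2025-08-01 20:24 UTC ≤ query < 2026-01-16 12:14 UTC
21·60 + 19 - 615 = 664 min
664 = 0·1440 + 664; 664 = 11·60 + 4 → 11:04, same day
→ 2025-12-05 11:04 RGR

2025-12-05 11:04 RGR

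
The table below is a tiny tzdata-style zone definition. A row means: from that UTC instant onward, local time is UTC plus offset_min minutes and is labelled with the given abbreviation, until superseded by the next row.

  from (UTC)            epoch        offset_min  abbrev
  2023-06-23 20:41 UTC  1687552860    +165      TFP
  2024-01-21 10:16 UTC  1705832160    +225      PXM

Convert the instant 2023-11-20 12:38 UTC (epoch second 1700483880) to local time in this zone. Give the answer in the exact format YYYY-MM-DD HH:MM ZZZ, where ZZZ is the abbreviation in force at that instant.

Query: 2023-11-20 12:38 UTC
Rule 1/2 (TFP, +02:45): 2023-06-23 20:41 UTC ≤ query < 2024-01-21 10:16 UTC
12·60 + 38 + 165 = 923 min
923 = 0·1440 + 923; 923 = 15·60 + 23 → 15:23, same day
→ 2023-11-20 15:23 TFP

2023-11-20 15:23 TFP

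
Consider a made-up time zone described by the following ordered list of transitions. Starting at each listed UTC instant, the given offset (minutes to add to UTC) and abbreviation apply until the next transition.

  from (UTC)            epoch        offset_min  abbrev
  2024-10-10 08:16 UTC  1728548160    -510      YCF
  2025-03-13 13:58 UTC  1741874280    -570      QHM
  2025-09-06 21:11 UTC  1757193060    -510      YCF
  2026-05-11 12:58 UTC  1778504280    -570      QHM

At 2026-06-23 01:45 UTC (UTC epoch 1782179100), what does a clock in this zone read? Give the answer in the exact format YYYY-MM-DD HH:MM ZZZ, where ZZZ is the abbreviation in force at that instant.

2026-06-22 16:15 QHM

Query: 2026-06-23 01:45 UTC
Rule 4/4 (QHM, -09:30): 2026-05-11 12:58 UTC ≤ query < +∞
1·60 + 45 - 570 = -465 min
-465 = -1·1440 + 975; 975 = 16·60 + 15 → 16:15, 2026-06-23 - 1 day = 2026-06-22
→ 2026-06-22 16:15 QHM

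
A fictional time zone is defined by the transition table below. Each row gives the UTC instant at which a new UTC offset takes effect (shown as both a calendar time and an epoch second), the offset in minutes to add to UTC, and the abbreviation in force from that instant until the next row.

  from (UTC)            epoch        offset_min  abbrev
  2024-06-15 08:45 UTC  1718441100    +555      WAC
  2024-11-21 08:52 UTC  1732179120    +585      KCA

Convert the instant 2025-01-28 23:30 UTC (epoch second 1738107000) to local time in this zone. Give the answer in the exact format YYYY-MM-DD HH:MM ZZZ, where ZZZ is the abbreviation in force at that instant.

2025-01-29 09:15 KCA

Query: 2025-01-28 23:30 UTC
Rule 2/2 (KCA, +09:45): 2024-11-21 08:52 UTC ≤ query < +∞
23·60 + 30 + 585 = 1995 min
1995 = 1·1440 + 555; 555 = 9·60 + 15 → 09:15, 2025-01-28 + 1 day = 2025-01-29
→ 2025-01-29 09:15 KCA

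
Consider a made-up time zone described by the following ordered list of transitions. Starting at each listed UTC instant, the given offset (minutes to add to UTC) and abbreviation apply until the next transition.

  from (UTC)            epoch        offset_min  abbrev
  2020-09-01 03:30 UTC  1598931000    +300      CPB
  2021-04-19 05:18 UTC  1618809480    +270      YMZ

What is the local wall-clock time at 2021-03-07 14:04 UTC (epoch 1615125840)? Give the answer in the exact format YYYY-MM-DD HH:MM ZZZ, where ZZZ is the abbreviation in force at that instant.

Query: 2021-03-07 14:04 UTC
Rule 1/2 (CPB, +05:00): 2020-09-01 03:30 UTC ≤ query < 2021-04-19 05:18 UTC
14·60 + 4 + 300 = 1144 min
1144 = 0·1440 + 1144; 1144 = 19·60 + 4 → 19:04, same day
→ 2021-03-07 19:04 CPB

2021-03-07 19:04 CPB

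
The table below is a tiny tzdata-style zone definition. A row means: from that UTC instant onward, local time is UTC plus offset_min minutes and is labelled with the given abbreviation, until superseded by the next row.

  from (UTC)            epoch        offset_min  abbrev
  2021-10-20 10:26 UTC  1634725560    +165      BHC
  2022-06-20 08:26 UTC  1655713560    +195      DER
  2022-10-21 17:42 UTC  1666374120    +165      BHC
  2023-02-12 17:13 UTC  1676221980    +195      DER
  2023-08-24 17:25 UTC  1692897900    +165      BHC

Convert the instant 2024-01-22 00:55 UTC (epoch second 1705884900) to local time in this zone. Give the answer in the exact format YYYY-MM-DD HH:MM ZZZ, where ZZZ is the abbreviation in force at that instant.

Query: 2024-01-22 00:55 UTC
Rule 5/5 (BHC, +02:45): 2023-08-24 17:25 UTC ≤ query < +∞
0·60 + 55 + 165 = 220 min
220 = 0·1440 + 220; 220 = 3·60 + 40 → 03:40, same day
→ 2024-01-22 03:40 BHC

2024-01-22 03:40 BHC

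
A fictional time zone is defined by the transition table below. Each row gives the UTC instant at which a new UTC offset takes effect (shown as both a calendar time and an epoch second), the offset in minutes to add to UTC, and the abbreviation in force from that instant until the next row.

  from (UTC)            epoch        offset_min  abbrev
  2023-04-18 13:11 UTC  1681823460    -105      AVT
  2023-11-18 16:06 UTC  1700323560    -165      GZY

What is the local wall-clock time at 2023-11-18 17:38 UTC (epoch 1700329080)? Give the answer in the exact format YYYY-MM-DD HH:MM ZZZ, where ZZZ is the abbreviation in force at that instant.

Query: 2023-11-18 17:38 UTC
Rule 2/2 (GZY, -02:45): 2023-11-18 16:06 UTC ≤ query < +∞
17·60 + 38 - 165 = 893 min
893 = 0·1440 + 893; 893 = 14·60 + 53 → 14:53, same day
→ 2023-11-18 14:53 GZY

2023-11-18 14:53 GZY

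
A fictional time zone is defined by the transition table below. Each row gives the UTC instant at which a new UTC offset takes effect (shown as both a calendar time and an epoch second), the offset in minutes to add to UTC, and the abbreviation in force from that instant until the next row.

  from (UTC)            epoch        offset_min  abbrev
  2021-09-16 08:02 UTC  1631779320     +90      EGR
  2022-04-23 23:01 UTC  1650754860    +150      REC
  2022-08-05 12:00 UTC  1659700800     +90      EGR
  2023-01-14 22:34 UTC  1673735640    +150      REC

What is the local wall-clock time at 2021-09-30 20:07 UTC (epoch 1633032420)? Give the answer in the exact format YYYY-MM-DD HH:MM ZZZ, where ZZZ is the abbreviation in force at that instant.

Query: 2021-09-30 20:07 UTC
Rule 1/4 (EGR, +01:30): 2021-09-16 08:02 UTC ≤ query < 2022-04-23 23:01 UTC
20·60 + 7 + 90 = 1297 min
1297 = 0·1440 + 1297; 1297 = 21·60 + 37 → 21:37, same day
→ 2021-09-30 21:37 EGR

2021-09-30 21:37 EGR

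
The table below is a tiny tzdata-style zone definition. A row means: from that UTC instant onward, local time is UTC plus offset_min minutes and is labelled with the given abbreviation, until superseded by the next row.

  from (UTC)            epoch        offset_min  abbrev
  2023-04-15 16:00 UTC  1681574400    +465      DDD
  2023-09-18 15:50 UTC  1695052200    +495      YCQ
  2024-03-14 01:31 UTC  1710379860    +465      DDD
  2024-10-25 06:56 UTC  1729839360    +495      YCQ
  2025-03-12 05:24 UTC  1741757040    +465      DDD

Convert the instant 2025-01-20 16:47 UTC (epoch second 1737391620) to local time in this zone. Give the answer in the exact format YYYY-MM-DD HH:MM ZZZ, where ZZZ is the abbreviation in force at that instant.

Query: 2025-01-20 16:47 UTC
Rule 4/5 (YCQ, +08:15): 2024-10-25 06:56 UTC ≤ query < 2025-03-12 05:24 UTC
16·60 + 47 + 495 = 1502 min
1502 = 1·1440 + 62; 62 = 1·60 + 2 → 01:02, 2025-01-20 + 1 day = 2025-01-21
→ 2025-01-21 01:02 YCQ

2025-01-21 01:02 YCQ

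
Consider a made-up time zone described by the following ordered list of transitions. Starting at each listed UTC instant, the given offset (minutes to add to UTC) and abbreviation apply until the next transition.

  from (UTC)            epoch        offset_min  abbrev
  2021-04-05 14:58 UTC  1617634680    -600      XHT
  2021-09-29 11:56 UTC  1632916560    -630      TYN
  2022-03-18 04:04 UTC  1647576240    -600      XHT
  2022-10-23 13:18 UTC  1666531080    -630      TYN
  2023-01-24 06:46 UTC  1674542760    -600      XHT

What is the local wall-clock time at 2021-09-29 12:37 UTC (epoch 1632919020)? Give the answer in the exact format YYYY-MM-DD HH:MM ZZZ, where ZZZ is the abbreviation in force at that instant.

2021-09-29 02:07 TYN

Query: 2021-09-29 12:37 UTC
Rule 2/5 (TYN, -10:30): 2021-09-29 11:56 UTC ≤ query < 2022-03-18 04:04 UTC
12·60 + 37 - 630 = 127 min
127 = 0·1440 + 127; 127 = 2·60 + 7 → 02:07, same day
→ 2021-09-29 02:07 TYN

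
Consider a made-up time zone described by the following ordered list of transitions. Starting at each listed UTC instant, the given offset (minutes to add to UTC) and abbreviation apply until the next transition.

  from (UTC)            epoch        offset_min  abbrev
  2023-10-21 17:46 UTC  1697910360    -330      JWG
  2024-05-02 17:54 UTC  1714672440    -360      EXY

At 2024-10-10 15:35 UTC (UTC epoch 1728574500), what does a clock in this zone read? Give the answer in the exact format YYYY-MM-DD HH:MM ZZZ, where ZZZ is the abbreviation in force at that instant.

2024-10-10 09:35 EXY

Query: 2024-10-10 15:35 UTC
Rule 2/2 (EXY, -06:00): 2024-05-02 17:54 UTC ≤ query < +∞
15·60 + 35 - 360 = 575 min
575 = 0·1440 + 575; 575 = 9·60 + 35 → 09:35, same day
→ 2024-10-10 09:35 EXY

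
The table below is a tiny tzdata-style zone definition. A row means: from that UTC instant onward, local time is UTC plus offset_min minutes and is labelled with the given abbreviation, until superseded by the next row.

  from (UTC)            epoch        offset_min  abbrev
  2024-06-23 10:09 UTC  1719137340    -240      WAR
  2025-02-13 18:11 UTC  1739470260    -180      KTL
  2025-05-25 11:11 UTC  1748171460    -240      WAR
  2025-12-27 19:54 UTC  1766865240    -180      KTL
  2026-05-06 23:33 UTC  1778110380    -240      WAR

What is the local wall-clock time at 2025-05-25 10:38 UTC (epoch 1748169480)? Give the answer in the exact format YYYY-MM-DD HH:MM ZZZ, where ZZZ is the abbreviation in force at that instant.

2025-05-25 07:38 KTL

Query: 2025-05-25 10:38 UTC
Rule 2/5 (KTL, -03:00): 2025-02-13 18:11 UTC ≤ query < 2025-05-25 11:11 UTC
10·60 + 38 - 180 = 458 min
458 = 0·1440 + 458; 458 = 7·60 + 38 → 07:38, same day
→ 2025-05-25 07:38 KTL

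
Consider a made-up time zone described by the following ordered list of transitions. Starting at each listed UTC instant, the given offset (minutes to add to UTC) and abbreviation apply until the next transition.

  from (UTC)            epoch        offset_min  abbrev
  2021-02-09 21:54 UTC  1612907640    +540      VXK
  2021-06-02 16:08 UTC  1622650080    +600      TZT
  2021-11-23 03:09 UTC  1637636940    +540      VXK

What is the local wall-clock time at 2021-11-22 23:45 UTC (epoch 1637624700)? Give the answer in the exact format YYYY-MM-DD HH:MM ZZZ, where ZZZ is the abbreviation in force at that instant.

Query: 2021-11-22 23:45 UTC
Rule 2/3 (TZT, +10:00): 2021-06-02 16:08 UTC ≤ query < 2021-11-23 03:09 UTC
23·60 + 45 + 600 = 2025 min
2025 = 1·1440 + 585; 585 = 9·60 + 45 → 09:45, 2021-11-22 + 1 day = 2021-11-23
→ 2021-11-23 09:45 TZT

2021-11-23 09:45 TZT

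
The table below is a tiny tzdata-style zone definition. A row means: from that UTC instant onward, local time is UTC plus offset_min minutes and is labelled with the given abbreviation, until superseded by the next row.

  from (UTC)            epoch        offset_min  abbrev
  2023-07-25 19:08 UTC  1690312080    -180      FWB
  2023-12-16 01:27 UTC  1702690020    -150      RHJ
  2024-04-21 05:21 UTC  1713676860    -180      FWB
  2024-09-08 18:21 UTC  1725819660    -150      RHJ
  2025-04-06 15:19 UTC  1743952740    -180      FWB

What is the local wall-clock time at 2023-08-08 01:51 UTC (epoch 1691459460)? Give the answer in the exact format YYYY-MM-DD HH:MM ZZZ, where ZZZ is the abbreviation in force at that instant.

2023-08-07 22:51 FWB

Query: 2023-08-08 01:51 UTC
Rule 1/5 (FWB, -03:00): 2023-07-25 19:08 UTC ≤ query < 2023-12-16 01:27 UTC
1·60 + 51 - 180 = -69 min
-69 = -1·1440 + 1371; 1371 = 22·60 + 51 → 22:51, 2023-08-08 - 1 day = 2023-08-07
→ 2023-08-07 22:51 FWB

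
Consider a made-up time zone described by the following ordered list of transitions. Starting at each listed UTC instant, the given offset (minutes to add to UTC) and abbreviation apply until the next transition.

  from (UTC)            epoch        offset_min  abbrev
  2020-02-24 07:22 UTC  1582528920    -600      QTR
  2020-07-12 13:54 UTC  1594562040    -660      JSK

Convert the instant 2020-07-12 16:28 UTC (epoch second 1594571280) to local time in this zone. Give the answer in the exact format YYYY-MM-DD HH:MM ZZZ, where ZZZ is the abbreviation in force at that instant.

Query: 2020-07-12 16:28 UTC
Rule 2/2 (JSK, -11:00): 2020-07-12 13:54 UTC ≤ query < +∞
16·60 + 28 - 660 = 328 min
328 = 0·1440 + 328; 328 = 5·60 + 28 → 05:28, same day
→ 2020-07-12 05:28 JSK

2020-07-12 05:28 JSK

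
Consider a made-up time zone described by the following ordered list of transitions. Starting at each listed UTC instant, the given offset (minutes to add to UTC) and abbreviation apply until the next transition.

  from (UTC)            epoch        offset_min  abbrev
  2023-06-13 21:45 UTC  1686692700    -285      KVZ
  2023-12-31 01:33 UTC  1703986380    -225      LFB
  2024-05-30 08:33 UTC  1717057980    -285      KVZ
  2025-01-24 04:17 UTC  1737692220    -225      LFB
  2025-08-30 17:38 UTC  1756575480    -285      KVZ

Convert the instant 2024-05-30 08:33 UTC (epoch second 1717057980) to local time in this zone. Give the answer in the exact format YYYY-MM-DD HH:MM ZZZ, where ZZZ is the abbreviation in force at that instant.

2024-05-30 03:48 KVZ

Query: 2024-05-30 08:33 UTC
Rule 3/5 (KVZ, -04:45): 2024-05-30 08:33 UTC ≤ query < 2025-01-24 04:17 UTC
8·60 + 33 - 285 = 228 min
228 = 0·1440 + 228; 228 = 3·60 + 48 → 03:48, same day
→ 2024-05-30 03:48 KVZ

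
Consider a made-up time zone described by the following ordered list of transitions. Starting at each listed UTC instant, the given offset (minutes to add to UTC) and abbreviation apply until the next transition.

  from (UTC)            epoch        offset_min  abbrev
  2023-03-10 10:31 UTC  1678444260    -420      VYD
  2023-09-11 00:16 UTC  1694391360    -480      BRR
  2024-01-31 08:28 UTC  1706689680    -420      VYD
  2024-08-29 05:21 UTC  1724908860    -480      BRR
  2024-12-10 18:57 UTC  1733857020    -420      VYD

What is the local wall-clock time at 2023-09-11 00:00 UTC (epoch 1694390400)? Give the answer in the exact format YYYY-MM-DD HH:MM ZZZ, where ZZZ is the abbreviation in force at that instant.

Query: 2023-09-11 00:00 UTC
Rule 1/5 (VYD, -07:00): 2023-03-10 10:31 UTC ≤ query < 2023-09-11 00:16 UTC
0·60 + 0 - 420 = -420 min
-420 = -1·1440 + 1020; 1020 = 17·60 + 0 → 17:00, 2023-09-11 - 1 day = 2023-09-10
→ 2023-09-10 17:00 VYD

2023-09-10 17:00 VYD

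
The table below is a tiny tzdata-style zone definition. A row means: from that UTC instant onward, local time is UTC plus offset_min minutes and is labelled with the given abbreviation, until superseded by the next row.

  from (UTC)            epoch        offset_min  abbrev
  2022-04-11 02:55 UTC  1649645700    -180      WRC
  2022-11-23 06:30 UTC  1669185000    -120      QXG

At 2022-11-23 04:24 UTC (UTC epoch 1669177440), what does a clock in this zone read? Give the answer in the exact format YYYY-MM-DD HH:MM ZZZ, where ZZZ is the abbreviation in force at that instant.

2022-11-23 01:24 WRC

Query: 2022-11-23 04:24 UTC
Rule 1/2 (WRC, -03:00): 2022-04-11 02:55 UTC ≤ query < 2022-11-23 06:30 UTC
4·60 + 24 - 180 = 84 min
84 = 0·1440 + 84; 84 = 1·60 + 24 → 01:24, same day
→ 2022-11-23 01:24 WRC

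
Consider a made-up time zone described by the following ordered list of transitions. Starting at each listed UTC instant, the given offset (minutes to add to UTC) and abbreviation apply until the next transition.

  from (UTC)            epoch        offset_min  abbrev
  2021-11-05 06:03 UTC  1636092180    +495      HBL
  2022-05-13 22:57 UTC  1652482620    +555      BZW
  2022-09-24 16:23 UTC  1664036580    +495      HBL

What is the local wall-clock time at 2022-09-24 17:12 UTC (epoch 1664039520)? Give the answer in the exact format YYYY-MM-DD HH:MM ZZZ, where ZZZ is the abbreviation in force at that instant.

Query: 2022-09-24 17:12 UTC
Rule 3/3 (HBL, +08:15): 2022-09-24 16:23 UTC ≤ query < +∞
17·60 + 12 + 495 = 1527 min
1527 = 1·1440 + 87; 87 = 1·60 + 27 → 01:27, 2022-09-24 + 1 day = 2022-09-25
→ 2022-09-25 01:27 HBL

2022-09-25 01:27 HBL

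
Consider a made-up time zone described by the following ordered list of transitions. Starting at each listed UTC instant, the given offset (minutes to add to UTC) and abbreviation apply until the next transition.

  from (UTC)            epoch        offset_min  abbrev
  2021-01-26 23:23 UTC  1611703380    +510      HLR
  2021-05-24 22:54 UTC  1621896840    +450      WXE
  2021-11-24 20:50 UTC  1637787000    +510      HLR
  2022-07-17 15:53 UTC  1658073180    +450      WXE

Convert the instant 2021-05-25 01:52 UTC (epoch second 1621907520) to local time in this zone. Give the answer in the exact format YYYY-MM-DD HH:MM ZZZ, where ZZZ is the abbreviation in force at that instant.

Query: 2021-05-25 01:52 UTC
Rule 2/4 (WXE, +07:30): 2021-05-24 22:54 UTC ≤ query < 2021-11-24 20:50 UTC
1·60 + 52 + 450 = 562 min
562 = 0·1440 + 562; 562 = 9·60 + 22 → 09:22, same day
→ 2021-05-25 09:22 WXE

2021-05-25 09:22 WXE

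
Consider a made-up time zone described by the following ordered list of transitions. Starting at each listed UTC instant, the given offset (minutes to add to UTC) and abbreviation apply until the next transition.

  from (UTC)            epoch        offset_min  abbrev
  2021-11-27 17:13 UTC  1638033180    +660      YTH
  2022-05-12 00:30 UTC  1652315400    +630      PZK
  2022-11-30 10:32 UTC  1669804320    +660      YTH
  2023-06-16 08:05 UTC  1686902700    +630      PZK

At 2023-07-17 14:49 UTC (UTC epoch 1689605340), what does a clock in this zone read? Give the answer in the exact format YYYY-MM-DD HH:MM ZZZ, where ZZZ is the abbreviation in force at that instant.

Query: 2023-07-17 14:49 UTC
Rule 4/4 (PZK, +10:30): 2023-06-16 08:05 UTC ≤ query < +∞
14·60 + 49 + 630 = 1519 min
1519 = 1·1440 + 79; 79 = 1·60 + 19 → 01:19, 2023-07-17 + 1 day = 2023-07-18
→ 2023-07-18 01:19 PZK

2023-07-18 01:19 PZK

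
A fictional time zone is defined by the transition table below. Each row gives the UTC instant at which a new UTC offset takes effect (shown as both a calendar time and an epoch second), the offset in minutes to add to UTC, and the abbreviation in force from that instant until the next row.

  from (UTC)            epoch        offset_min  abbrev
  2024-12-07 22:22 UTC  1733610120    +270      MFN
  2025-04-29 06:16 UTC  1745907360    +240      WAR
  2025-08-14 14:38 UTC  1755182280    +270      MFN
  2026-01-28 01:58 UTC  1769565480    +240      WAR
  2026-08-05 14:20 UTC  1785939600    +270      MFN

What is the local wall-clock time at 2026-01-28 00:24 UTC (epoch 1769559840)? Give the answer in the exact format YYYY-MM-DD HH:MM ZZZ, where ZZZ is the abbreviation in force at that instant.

Query: 2026-01-28 00:24 UTC
Rule 3/5 (MFN, +04:30): 2025-08-14 14:38 UTC ≤ query < 2026-01-28 01:58 UTC
0·60 + 24 + 270 = 294 min
294 = 0·1440 + 294; 294 = 4·60 + 54 → 04:54, same day
→ 2026-01-28 04:54 MFN

2026-01-28 04:54 MFN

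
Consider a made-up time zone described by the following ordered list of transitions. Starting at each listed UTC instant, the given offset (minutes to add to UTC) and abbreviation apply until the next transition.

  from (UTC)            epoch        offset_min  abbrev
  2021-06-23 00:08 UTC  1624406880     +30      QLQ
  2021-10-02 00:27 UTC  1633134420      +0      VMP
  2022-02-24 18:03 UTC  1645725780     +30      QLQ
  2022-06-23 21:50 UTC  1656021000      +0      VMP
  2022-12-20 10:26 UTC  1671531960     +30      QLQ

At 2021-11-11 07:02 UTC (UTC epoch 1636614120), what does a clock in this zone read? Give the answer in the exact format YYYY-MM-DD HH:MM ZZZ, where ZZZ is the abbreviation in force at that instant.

Query: 2021-11-11 07:02 UTC
Rule 2/5 (VMP, +00:00): 2021-10-02 00:27 UTC ≤ query < 2022-02-24 18:03 UTC
7·60 + 2 + 0 = 422 min
422 = 0·1440 + 422; 422 = 7·60 + 2 → 07:02, same day
→ 2021-11-11 07:02 VMP

2021-11-11 07:02 VMP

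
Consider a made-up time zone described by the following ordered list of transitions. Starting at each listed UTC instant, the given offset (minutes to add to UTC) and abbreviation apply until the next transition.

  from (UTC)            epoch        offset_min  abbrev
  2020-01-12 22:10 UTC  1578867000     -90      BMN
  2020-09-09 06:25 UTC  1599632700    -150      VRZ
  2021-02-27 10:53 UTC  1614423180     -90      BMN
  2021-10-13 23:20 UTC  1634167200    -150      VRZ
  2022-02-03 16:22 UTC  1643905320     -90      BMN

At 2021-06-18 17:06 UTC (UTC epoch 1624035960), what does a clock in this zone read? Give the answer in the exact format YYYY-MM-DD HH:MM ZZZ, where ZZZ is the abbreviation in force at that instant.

2021-06-18 15:36 BMN

Query: 2021-06-18 17:06 UTC
Rule 3/5 (BMN, -01:30): 2021-02-27 10:53 UTC ≤ query < 2021-10-13 23:20 UTC
17·60 + 6 - 90 = 936 min
936 = 0·1440 + 936; 936 = 15·60 + 36 → 15:36, same day
→ 2021-06-18 15:36 BMN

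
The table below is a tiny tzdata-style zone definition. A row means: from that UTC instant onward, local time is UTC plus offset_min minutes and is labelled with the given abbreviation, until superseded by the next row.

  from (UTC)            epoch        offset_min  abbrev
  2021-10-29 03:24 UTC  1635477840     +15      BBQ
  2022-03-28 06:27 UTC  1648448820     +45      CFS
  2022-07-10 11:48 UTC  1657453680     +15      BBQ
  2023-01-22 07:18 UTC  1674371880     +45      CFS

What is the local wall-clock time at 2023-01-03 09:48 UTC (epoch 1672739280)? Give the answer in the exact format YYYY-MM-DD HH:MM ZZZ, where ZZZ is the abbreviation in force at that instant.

2023-01-03 10:03 BBQ

Query: 2023-01-03 09:48 UTC
Rule 3/4 (BBQ, +00:15): 2022-07-10 11:48 UTC ≤ query < 2023-01-22 07:18 UTC
9·60 + 48 + 15 = 603 min
603 = 0·1440 + 603; 603 = 10·60 + 3 → 10:03, same day
→ 2023-01-03 10:03 BBQ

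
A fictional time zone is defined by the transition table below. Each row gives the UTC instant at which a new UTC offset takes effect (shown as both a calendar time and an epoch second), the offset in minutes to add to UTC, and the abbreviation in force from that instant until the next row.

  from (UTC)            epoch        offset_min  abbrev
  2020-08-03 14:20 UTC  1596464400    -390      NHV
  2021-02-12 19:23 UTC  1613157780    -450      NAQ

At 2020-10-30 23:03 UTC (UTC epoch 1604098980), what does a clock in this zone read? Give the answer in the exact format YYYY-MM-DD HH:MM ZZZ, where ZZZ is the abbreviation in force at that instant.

Query: 2020-10-30 23:03 UTC
Rule 1/2 (NHV, -06:30): 2020-08-03 14:20 UTC ≤ query < 2021-02-12 19:23 UTC
23·60 + 3 - 390 = 993 min
993 = 0·1440 + 993; 993 = 16·60 + 33 → 16:33, same day
→ 2020-10-30 16:33 NHV

2020-10-30 16:33 NHV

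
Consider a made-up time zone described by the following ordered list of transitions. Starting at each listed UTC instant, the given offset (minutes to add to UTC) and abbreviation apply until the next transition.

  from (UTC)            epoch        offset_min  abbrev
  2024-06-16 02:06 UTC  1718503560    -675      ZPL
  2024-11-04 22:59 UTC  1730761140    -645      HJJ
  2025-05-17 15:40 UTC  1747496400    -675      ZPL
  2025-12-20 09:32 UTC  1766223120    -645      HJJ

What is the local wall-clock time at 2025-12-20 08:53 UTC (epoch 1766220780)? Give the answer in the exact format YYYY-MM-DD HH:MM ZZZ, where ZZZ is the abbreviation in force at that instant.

2025-12-19 21:38 ZPL

Query: 2025-12-20 08:53 UTC
Rule 3/4 (ZPL, -11:15): 2025-05-17 15:40 UTC ≤ query < 2025-12-20 09:32 UTC
8·60 + 53 - 675 = -142 min
-142 = -1·1440 + 1298; 1298 = 21·60 + 38 → 21:38, 2025-12-20 - 1 day = 2025-12-19
→ 2025-12-19 21:38 ZPL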